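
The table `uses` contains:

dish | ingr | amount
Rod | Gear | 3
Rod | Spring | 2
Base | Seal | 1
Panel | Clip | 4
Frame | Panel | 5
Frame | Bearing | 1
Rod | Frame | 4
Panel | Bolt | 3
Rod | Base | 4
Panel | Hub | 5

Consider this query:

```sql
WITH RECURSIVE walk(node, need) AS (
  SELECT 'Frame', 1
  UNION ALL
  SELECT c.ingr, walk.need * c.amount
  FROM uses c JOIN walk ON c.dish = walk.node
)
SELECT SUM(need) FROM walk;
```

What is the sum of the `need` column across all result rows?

Base: (Frame, need=1).
Iteration 1: components of {Frame} -> Bearing = 1*1 = 1, Panel = 1*5 = 5.
Iteration 2: components of {Bearing,Panel} -> Bolt = 5*3 = 15, Clip = 5*4 = 20, Hub = 5*5 = 25.
Iteration 3: no further components; recursion stops.
SUM(need) = 1 + 5 + 1 + 15 + 20 + 25 = 67.

67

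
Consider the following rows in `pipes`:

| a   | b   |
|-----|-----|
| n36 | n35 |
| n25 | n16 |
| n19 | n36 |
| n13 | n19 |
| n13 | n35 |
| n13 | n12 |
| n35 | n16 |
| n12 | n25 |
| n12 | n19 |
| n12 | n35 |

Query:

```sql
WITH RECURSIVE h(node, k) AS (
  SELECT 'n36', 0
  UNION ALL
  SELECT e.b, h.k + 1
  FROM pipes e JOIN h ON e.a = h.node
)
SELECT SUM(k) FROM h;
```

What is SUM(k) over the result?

Base: (n36, k=0).
Iteration 1: edges from {n36} -> (n35, k=1).
Iteration 2: edges from {n35} -> (n16, k=2).
Iteration 3: no outgoing edges from {n16}; recursion stops.
SUM(k) = 0 + 1 + 2 = 3.

3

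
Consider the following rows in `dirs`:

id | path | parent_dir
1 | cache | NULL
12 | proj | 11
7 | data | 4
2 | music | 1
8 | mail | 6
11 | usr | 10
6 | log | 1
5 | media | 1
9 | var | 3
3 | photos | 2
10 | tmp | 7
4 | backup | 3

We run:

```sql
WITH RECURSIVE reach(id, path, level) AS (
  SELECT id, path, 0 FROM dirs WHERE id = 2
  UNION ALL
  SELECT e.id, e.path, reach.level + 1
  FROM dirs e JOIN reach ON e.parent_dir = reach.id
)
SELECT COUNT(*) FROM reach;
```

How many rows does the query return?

8

Base: id=2 (music) at level 0.
Iteration 1: rows with parent_dir in {2} -> photos (id 3, level 1).
Iteration 2: rows with parent_dir in {3} -> backup (id 4, level 2), var (id 9, level 2).
Iteration 3: rows with parent_dir in {4,9} -> data (id 7, level 3).
Iteration 4: rows with parent_dir in {7} -> tmp (id 10, level 4).
Iteration 5: rows with parent_dir in {10} -> usr (id 11, level 5).
Iteration 6: rows with parent_dir in {11} -> proj (id 12, level 6).
Iteration 7: no rows with parent_dir in {12}; recursion stops.
Total rows emitted: 8.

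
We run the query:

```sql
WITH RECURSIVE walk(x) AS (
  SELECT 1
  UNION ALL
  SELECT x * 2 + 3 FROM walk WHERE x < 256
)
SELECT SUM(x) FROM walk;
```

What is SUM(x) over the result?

996

Base: x=1.
Iteration 1: 1 < 256 holds -> x = 1 * 2 + 3 = 5.
Iteration 2: 5 < 256 holds -> x = 5 * 2 + 3 = 13.
Iteration 3: 13 < 256 holds -> x = 13 * 2 + 3 = 29.
Iteration 4: 29 < 256 holds -> x = 29 * 2 + 3 = 61.
Iteration 5: 61 < 256 holds -> x = 61 * 2 + 3 = 125.
Iteration 6: 125 < 256 holds -> x = 125 * 2 + 3 = 253.
Iteration 7: 253 < 256 holds -> x = 253 * 2 + 3 = 509.
Iteration 8: 509 < 256 fails; recursion stops.
SUM(x) = 1 + 5 + 13 + 29 + 61 + 125 + 253 + 509 = 996.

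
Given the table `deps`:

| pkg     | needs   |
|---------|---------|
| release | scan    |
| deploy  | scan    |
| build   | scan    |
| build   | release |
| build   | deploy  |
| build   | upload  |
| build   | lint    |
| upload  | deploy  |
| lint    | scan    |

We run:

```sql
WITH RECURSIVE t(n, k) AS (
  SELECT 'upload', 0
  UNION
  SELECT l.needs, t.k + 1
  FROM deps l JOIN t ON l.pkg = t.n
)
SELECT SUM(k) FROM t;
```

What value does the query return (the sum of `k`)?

3

Base: (upload, k=0).
Iteration 1: edges from {upload} -> (deploy, k=1).
Iteration 2: edges from {deploy} -> (scan, k=2).
Iteration 3: no outgoing edges from {scan}; recursion stops.
SUM(k) = 0 + 1 + 2 = 3.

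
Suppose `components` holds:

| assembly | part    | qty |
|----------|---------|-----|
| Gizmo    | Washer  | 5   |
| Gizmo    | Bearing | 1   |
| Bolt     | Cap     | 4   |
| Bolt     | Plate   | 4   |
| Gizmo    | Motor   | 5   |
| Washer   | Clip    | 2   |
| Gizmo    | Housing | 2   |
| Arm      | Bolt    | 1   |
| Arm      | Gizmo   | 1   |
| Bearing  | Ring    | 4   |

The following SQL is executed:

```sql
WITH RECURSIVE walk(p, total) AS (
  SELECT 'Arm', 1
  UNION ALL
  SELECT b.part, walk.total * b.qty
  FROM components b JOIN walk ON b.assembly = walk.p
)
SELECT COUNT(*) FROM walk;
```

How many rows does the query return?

Base: (Arm, total=1).
Iteration 1: components of {Arm} -> Bolt = 1*1 = 1, Gizmo = 1*1 = 1.
Iteration 2: components of {Bolt,Gizmo} -> Bearing = 1*1 = 1, Cap = 1*4 = 4, Housing = 1*2 = 2, Motor = 1*5 = 5, Plate = 1*4 = 4, Washer = 1*5 = 5.
Iteration 3: components of {Bearing,Cap,Housing,Motor,Plate,Washer} -> Clip = 5*2 = 10, Ring = 1*4 = 4.
Iteration 4: no further components; recursion stops.
Total rows emitted: 11.

11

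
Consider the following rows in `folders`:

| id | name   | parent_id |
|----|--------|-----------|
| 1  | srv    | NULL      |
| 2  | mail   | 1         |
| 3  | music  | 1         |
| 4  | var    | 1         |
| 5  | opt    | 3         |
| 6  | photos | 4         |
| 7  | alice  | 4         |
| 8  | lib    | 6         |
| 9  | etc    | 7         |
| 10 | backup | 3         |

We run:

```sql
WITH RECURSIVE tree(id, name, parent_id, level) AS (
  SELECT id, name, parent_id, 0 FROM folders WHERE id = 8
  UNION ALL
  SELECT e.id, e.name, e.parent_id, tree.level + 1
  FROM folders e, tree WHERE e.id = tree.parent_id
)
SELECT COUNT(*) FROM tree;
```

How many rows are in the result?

4

Base: id=8 (lib), parent_id=6, level 0.
Iteration 1: join on id=6 -> photos (id 6, parent_id=4, level 1).
Iteration 2: join on id=4 -> var (id 4, parent_id=1, level 2).
Iteration 3: join on id=1 -> srv (id 1, parent_id=NULL, level 3).
Iteration 4: parent_id is NULL; no match; recursion stops.
Total rows emitted: 4.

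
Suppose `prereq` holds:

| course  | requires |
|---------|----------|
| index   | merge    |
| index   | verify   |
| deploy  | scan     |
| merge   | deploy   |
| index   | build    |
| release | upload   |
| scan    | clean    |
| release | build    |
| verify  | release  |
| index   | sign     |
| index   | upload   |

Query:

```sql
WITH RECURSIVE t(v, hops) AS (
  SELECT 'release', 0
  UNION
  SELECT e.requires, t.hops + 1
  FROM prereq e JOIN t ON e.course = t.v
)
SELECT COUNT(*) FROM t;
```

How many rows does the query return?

3

Base: (release, hops=0).
Iteration 1: edges from {release} -> (build, hops=1), (upload, hops=1).
Iteration 2: no outgoing edges from {build,upload}; recursion stops.
Total rows emitted: 3.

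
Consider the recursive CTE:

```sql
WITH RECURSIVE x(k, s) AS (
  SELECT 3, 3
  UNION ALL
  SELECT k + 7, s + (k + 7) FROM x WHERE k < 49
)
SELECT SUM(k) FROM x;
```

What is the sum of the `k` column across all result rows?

Base: k=3, s=3.
Iteration 1: 3 < 49 holds -> k = 3 + 7 = 10, s = 3 + 10 = 13.
Iteration 2: 10 < 49 holds -> k = 10 + 7 = 17, s = 13 + 17 = 30.
Iteration 3: 17 < 49 holds -> k = 17 + 7 = 24, s = 30 + 24 = 54.
Iteration 4: 24 < 49 holds -> k = 24 + 7 = 31, s = 54 + 31 = 85.
Iteration 5: 31 < 49 holds -> k = 31 + 7 = 38, s = 85 + 38 = 123.
Iteration 6: 38 < 49 holds -> k = 38 + 7 = 45, s = 123 + 45 = 168.
Iteration 7: 45 < 49 holds -> k = 45 + 7 = 52, s = 168 + 52 = 220.
Iteration 8: 52 < 49 fails; recursion stops.
SUM(k) = 3 + 10 + 17 + 24 + 31 + 38 + 45 + 52 = 220.

220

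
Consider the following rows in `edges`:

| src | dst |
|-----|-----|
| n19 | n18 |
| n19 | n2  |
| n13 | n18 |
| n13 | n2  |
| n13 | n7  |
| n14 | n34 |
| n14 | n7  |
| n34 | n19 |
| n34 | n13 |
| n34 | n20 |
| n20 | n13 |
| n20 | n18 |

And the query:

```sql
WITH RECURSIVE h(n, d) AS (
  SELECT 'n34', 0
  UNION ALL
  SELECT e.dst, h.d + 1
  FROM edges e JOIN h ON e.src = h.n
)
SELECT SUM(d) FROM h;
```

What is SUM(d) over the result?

Base: (n34, d=0).
Iteration 1: edges from {n34} -> (n13, d=1), (n19, d=1), (n20, d=1).
Iteration 2: edges from {n13,n19,n20} -> (n13, d=2), (n18, d=2) x3, (n2, d=2) x2, (n7, d=2). [UNION ALL keeps all 7 new rows, including repeats]
Iteration 3: edges from {n13,n18,n2,n7} -> (n18, d=3), (n2, d=3), (n7, d=3).
Iteration 4: no outgoing edges from {n18,n2,n7}; recursion stops.
SUM(d) = 0 + 1 + 1 + 1 + 2 + 2 + 2 + 2 + 2 + 2 + 2 + 3 + 3 + 3 = 26.

26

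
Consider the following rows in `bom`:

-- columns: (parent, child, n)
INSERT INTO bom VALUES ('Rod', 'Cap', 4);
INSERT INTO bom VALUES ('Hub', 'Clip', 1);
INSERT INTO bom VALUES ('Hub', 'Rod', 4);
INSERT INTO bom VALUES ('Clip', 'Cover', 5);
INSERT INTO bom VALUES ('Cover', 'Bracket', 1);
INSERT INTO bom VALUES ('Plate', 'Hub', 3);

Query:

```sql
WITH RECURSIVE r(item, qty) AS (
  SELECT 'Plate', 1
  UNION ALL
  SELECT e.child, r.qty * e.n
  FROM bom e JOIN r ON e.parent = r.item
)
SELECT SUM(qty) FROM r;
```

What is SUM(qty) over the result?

97

Base: (Plate, qty=1).
Iteration 1: components of {Plate} -> Hub = 1*3 = 3.
Iteration 2: components of {Hub} -> Clip = 3*1 = 3, Rod = 3*4 = 12.
Iteration 3: components of {Clip,Rod} -> Cap = 12*4 = 48, Cover = 3*5 = 15.
Iteration 4: components of {Cap,Cover} -> Bracket = 15*1 = 15.
Iteration 5: no further components; recursion stops.
SUM(qty) = 1 + 3 + 12 + 3 + 48 + 15 + 15 = 97.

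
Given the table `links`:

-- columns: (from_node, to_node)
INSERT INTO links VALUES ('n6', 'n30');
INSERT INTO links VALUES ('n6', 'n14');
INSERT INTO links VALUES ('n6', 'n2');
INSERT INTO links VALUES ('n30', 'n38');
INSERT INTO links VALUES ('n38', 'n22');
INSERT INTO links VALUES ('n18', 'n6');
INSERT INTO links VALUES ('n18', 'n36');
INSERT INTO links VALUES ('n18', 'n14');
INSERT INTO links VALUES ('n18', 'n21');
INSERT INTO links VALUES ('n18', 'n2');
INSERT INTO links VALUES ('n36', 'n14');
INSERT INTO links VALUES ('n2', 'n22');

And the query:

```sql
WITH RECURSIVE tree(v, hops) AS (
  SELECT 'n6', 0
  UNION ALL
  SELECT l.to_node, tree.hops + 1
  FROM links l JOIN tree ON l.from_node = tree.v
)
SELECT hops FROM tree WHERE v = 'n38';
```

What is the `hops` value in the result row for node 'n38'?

2

Base: (n6, hops=0).
Iteration 1: edges from {n6} -> (n14, hops=1), (n2, hops=1), (n30, hops=1).
Iteration 2: edges from {n14,n2,n30} -> (n22, hops=2), (n38, hops=2).
Iteration 3: edges from {n22,n38} -> (n22, hops=3).
Iteration 4: no outgoing edges from {n22}; recursion stops.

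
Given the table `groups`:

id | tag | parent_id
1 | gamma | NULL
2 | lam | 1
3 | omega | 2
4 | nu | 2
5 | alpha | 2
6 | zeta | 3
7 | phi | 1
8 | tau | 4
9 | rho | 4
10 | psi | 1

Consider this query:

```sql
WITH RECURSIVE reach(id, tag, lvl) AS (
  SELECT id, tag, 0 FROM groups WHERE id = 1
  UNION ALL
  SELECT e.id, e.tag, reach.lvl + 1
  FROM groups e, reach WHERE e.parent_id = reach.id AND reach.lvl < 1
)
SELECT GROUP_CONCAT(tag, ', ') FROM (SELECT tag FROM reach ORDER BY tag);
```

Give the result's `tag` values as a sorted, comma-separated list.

gamma, lam, phi, psi

Base: id=1 (gamma) at lvl 0.
Iteration 1: rows with parent_id in {1} -> lam (id 2, lvl 1), phi (id 7, lvl 1), psi (id 10, lvl 1).
Iteration 2: lvl < 1 fails for all current rows; recursion stops.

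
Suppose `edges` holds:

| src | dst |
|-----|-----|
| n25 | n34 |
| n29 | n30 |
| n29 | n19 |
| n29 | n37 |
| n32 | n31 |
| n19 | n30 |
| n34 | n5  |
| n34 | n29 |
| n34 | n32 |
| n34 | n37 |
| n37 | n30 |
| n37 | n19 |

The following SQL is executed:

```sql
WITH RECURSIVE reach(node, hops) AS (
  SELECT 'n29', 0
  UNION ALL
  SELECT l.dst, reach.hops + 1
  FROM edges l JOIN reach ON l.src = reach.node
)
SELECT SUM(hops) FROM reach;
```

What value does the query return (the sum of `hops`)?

Base: (n29, hops=0).
Iteration 1: edges from {n29} -> (n19, hops=1), (n30, hops=1), (n37, hops=1).
Iteration 2: edges from {n19,n30,n37} -> (n19, hops=2), (n30, hops=2) x2. [UNION ALL keeps all 3 new rows, including repeats]
Iteration 3: edges from {n19,n30} -> (n30, hops=3).
Iteration 4: no outgoing edges from {n30}; recursion stops.
SUM(hops) = 0 + 1 + 1 + 1 + 2 + 2 + 2 + 3 = 12.

12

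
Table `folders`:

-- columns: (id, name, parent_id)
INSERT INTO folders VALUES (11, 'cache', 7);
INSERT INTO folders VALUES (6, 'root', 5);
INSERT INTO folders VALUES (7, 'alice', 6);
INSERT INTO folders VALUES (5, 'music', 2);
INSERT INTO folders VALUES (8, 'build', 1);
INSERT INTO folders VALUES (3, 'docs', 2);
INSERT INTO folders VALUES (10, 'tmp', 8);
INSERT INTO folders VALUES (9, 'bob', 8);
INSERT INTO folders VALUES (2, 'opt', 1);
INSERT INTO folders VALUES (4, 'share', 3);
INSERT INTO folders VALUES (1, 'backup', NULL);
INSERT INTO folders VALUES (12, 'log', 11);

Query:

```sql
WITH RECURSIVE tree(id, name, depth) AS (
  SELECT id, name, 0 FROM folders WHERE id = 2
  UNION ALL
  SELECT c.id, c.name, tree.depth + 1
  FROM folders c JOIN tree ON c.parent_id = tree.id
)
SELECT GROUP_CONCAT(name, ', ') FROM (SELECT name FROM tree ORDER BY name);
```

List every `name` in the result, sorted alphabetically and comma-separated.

Base: id=2 (opt) at depth 0.
Iteration 1: rows with parent_id in {2} -> docs (id 3, depth 1), music (id 5, depth 1).
Iteration 2: rows with parent_id in {3,5} -> share (id 4, depth 2), root (id 6, depth 2).
Iteration 3: rows with parent_id in {4,6} -> alice (id 7, depth 3).
Iteration 4: rows with parent_id in {7} -> cache (id 11, depth 4).
Iteration 5: rows with parent_id in {11} -> log (id 12, depth 5).
Iteration 6: no rows with parent_id in {12}; recursion stops.

alice, cache, docs, log, music, opt, root, share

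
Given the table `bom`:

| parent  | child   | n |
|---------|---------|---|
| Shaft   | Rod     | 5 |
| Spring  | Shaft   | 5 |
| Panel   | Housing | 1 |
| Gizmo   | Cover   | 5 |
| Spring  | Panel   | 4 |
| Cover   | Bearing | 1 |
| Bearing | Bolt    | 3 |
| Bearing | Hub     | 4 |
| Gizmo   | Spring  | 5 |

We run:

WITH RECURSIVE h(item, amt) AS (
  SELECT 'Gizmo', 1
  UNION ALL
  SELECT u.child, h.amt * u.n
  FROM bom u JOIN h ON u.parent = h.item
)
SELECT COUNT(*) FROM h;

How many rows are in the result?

10

Base: (Gizmo, amt=1).
Iteration 1: components of {Gizmo} -> Cover = 1*5 = 5, Spring = 1*5 = 5.
Iteration 2: components of {Cover,Spring} -> Bearing = 5*1 = 5, Panel = 5*4 = 20, Shaft = 5*5 = 25.
Iteration 3: components of {Bearing,Panel,Shaft} -> Bolt = 5*3 = 15, Housing = 20*1 = 20, Hub = 5*4 = 20, Rod = 25*5 = 125.
Iteration 4: no further components; recursion stops.
Total rows emitted: 10.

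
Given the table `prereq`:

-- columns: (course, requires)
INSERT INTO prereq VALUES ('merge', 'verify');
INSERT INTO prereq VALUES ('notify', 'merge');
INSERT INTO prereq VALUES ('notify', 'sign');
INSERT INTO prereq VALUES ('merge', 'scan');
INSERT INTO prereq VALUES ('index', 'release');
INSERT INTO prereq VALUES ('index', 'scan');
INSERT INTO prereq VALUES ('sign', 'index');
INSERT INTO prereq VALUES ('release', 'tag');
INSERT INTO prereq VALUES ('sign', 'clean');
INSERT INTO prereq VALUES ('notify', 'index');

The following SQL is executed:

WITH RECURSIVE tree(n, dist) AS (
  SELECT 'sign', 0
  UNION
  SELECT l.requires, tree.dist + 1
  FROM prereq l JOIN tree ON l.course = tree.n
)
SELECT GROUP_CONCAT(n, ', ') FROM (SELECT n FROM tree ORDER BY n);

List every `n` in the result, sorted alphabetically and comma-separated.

Base: (sign, dist=0).
Iteration 1: edges from {sign} -> (clean, dist=1), (index, dist=1).
Iteration 2: edges from {clean,index} -> (release, dist=2), (scan, dist=2).
Iteration 3: edges from {release,scan} -> (tag, dist=3).
Iteration 4: no outgoing edges from {tag}; recursion stops.

clean, index, release, scan, sign, tag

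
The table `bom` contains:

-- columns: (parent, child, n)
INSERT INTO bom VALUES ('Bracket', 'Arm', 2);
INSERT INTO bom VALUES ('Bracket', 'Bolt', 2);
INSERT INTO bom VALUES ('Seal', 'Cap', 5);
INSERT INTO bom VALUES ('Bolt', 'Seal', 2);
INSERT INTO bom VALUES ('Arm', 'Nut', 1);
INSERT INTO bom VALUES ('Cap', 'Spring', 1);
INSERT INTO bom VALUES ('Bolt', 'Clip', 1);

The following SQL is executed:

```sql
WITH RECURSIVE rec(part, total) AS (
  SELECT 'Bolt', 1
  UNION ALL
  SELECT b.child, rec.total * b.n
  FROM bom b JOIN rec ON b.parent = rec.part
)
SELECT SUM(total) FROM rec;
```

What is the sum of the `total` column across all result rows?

24

Base: (Bolt, total=1).
Iteration 1: components of {Bolt} -> Clip = 1*1 = 1, Seal = 1*2 = 2.
Iteration 2: components of {Clip,Seal} -> Cap = 2*5 = 10.
Iteration 3: components of {Cap} -> Spring = 10*1 = 10.
Iteration 4: no further components; recursion stops.
SUM(total) = 1 + 2 + 1 + 10 + 10 = 24.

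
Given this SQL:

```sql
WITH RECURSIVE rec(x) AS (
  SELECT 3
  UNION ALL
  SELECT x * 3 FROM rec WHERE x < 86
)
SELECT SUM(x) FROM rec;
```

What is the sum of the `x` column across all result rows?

Base: x=3.
Iteration 1: 3 < 86 holds -> x = 3 * 3 = 9.
Iteration 2: 9 < 86 holds -> x = 9 * 3 = 27.
Iteration 3: 27 < 86 holds -> x = 27 * 3 = 81.
Iteration 4: 81 < 86 holds -> x = 81 * 3 = 243.
Iteration 5: 243 < 86 fails; recursion stops.
SUM(x) = 3 + 9 + 27 + 81 + 243 = 363.

363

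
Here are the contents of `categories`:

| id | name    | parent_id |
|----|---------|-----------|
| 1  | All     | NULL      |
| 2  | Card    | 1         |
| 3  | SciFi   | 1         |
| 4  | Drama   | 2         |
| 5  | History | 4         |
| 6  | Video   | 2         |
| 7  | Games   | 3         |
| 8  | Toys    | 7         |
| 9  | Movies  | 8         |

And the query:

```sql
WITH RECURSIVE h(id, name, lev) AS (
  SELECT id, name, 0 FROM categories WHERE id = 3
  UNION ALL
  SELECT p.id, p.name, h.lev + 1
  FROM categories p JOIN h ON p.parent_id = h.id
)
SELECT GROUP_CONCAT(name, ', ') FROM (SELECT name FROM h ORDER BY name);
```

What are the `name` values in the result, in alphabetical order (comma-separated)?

Base: id=3 (SciFi) at lev 0.
Iteration 1: rows with parent_id in {3} -> Games (id 7, lev 1).
Iteration 2: rows with parent_id in {7} -> Toys (id 8, lev 2).
Iteration 3: rows with parent_id in {8} -> Movies (id 9, lev 3).
Iteration 4: no rows with parent_id in {9}; recursion stops.

Games, Movies, SciFi, Toys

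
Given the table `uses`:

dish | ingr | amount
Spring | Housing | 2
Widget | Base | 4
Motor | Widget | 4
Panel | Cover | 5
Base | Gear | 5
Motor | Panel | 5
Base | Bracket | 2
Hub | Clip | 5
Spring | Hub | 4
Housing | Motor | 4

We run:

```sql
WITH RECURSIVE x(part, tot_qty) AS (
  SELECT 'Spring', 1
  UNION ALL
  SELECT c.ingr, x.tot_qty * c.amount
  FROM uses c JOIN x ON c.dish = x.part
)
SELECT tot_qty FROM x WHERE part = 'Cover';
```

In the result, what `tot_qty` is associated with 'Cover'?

Base: (Spring, tot_qty=1).
Iteration 1: components of {Spring} -> Housing = 1*2 = 2, Hub = 1*4 = 4.
Iteration 2: components of {Housing,Hub} -> Clip = 4*5 = 20, Motor = 2*4 = 8.
Iteration 3: components of {Clip,Motor} -> Panel = 8*5 = 40, Widget = 8*4 = 32.
Iteration 4: components of {Panel,Widget} -> Base = 32*4 = 128, Cover = 40*5 = 200.
Iteration 5: components of {Base,Cover} -> Bracket = 128*2 = 256, Gear = 128*5 = 640.
Iteration 6: no further components; recursion stops.

200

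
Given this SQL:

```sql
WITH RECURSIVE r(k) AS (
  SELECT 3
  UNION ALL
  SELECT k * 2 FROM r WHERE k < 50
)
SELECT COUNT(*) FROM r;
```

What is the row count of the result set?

6

Base: k=3.
Iteration 1: 3 < 50 holds -> k = 3 * 2 = 6.
Iteration 2: 6 < 50 holds -> k = 6 * 2 = 12.
Iteration 3: 12 < 50 holds -> k = 12 * 2 = 24.
Iteration 4: 24 < 50 holds -> k = 24 * 2 = 48.
Iteration 5: 48 < 50 holds -> k = 48 * 2 = 96.
Iteration 6: 96 < 50 fails; recursion stops.
Total rows emitted: 6.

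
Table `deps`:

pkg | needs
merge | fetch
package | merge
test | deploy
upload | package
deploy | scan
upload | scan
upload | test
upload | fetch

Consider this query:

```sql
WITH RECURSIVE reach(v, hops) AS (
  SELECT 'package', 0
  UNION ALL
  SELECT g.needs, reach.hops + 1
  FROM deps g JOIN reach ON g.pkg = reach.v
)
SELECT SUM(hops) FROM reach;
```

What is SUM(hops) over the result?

3

Base: (package, hops=0).
Iteration 1: edges from {package} -> (merge, hops=1).
Iteration 2: edges from {merge} -> (fetch, hops=2).
Iteration 3: no outgoing edges from {fetch}; recursion stops.
SUM(hops) = 0 + 1 + 2 = 3.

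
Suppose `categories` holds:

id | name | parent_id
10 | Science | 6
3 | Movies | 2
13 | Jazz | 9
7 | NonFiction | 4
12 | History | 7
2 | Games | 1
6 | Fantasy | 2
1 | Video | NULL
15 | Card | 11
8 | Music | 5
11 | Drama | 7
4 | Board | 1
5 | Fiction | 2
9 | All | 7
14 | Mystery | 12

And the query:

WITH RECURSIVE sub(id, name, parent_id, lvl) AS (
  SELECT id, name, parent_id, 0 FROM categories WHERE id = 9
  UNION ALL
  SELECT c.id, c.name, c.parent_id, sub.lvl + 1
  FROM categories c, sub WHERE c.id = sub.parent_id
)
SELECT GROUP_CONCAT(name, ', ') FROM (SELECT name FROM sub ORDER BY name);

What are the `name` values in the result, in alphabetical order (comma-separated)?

Base: id=9 (All), parent_id=7, lvl 0.
Iteration 1: join on id=7 -> NonFiction (id 7, parent_id=4, lvl 1).
Iteration 2: join on id=4 -> Board (id 4, parent_id=1, lvl 2).
Iteration 3: join on id=1 -> Video (id 1, parent_id=NULL, lvl 3).
Iteration 4: parent_id is NULL; no match; recursion stops.

All, Board, NonFiction, Video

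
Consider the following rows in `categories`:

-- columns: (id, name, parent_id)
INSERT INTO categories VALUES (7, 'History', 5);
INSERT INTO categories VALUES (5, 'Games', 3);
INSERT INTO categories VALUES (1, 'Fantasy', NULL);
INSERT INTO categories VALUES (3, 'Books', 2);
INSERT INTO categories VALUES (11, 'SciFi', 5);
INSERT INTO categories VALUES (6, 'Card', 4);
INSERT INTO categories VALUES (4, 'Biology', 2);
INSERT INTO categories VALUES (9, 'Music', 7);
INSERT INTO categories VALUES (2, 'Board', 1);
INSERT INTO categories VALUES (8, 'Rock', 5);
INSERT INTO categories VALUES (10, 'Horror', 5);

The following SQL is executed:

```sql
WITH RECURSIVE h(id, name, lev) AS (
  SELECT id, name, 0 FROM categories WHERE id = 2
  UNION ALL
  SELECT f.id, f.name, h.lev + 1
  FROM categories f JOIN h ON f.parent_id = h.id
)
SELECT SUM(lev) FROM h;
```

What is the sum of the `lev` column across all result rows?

Base: id=2 (Board) at lev 0.
Iteration 1: rows with parent_id in {2} -> Books (id 3, lev 1), Biology (id 4, lev 1).
Iteration 2: rows with parent_id in {3,4} -> Games (id 5, lev 2), Card (id 6, lev 2).
Iteration 3: rows with parent_id in {5,6} -> History (id 7, lev 3), Rock (id 8, lev 3), Horror (id 10, lev 3), SciFi (id 11, lev 3).
Iteration 4: rows with parent_id in {7,8,10,11} -> Music (id 9, lev 4).
Iteration 5: no rows with parent_id in {9}; recursion stops.
SUM(lev) = 0 + 1 + 1 + 2 + 2 + 3 + 3 + 3 + 3 + 4 = 22.

22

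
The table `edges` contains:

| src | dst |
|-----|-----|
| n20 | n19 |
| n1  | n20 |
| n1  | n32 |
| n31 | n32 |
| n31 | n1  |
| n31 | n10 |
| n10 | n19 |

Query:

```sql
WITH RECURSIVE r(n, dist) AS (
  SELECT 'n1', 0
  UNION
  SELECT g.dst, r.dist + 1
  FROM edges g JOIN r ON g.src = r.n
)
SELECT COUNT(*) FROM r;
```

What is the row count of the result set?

Base: (n1, dist=0).
Iteration 1: edges from {n1} -> (n20, dist=1), (n32, dist=1).
Iteration 2: edges from {n20,n32} -> (n19, dist=2).
Iteration 3: no outgoing edges from {n19}; recursion stops.
Total rows emitted: 4.

4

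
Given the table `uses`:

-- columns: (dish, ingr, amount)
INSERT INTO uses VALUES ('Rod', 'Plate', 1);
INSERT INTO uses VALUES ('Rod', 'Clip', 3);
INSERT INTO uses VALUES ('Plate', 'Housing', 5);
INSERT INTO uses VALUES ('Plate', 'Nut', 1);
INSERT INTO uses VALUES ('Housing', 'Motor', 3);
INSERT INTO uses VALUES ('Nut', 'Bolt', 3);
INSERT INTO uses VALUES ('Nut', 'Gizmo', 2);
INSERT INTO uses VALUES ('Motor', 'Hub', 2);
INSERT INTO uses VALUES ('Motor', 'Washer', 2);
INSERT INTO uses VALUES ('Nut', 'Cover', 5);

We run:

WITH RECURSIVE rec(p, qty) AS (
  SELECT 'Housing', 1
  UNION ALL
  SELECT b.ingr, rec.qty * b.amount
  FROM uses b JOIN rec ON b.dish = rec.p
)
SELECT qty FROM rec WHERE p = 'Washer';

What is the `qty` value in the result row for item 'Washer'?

6

Base: (Housing, qty=1).
Iteration 1: components of {Housing} -> Motor = 1*3 = 3.
Iteration 2: components of {Motor} -> Hub = 3*2 = 6, Washer = 3*2 = 6.
Iteration 3: no further components; recursion stops.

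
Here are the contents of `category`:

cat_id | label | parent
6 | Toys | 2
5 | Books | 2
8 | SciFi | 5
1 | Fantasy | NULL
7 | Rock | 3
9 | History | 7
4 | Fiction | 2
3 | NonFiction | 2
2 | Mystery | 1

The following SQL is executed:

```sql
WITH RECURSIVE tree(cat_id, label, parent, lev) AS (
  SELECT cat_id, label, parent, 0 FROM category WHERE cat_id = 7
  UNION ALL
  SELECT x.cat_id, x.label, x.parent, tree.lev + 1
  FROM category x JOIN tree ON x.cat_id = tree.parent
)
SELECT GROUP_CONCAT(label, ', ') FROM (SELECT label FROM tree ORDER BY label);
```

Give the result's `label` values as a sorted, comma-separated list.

Base: cat_id=7 (Rock), parent=3, lev 0.
Iteration 1: join on cat_id=3 -> NonFiction (id 3, parent=2, lev 1).
Iteration 2: join on cat_id=2 -> Mystery (id 2, parent=1, lev 2).
Iteration 3: join on cat_id=1 -> Fantasy (id 1, parent=NULL, lev 3).
Iteration 4: parent is NULL; no match; recursion stops.

Fantasy, Mystery, NonFiction, Rock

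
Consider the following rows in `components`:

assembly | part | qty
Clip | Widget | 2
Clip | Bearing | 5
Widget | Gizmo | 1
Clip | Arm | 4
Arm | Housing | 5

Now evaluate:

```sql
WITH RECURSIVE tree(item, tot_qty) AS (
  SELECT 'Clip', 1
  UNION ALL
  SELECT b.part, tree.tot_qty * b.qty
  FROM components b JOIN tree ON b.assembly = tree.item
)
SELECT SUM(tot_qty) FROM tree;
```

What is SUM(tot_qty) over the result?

Base: (Clip, tot_qty=1).
Iteration 1: components of {Clip} -> Arm = 1*4 = 4, Bearing = 1*5 = 5, Widget = 1*2 = 2.
Iteration 2: components of {Arm,Bearing,Widget} -> Gizmo = 2*1 = 2, Housing = 4*5 = 20.
Iteration 3: no further components; recursion stops.
SUM(tot_qty) = 1 + 2 + 5 + 4 + 2 + 20 = 34.

34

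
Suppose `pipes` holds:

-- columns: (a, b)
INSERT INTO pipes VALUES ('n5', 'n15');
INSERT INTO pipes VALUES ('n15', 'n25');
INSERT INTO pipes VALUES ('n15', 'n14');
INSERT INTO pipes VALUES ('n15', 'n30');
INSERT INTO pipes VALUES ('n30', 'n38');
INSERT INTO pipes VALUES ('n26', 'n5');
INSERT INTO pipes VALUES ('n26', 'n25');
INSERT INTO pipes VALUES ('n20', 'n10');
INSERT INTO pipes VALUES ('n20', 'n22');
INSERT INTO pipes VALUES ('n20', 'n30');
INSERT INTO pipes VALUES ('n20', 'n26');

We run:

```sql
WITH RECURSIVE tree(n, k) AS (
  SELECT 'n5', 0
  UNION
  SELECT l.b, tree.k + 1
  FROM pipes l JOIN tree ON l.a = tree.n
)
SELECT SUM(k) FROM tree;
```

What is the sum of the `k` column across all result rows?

10

Base: (n5, k=0).
Iteration 1: edges from {n5} -> (n15, k=1).
Iteration 2: edges from {n15} -> (n14, k=2), (n25, k=2), (n30, k=2).
Iteration 3: edges from {n14,n25,n30} -> (n38, k=3).
Iteration 4: no outgoing edges from {n38}; recursion stops.
SUM(k) = 0 + 1 + 2 + 2 + 2 + 3 = 10.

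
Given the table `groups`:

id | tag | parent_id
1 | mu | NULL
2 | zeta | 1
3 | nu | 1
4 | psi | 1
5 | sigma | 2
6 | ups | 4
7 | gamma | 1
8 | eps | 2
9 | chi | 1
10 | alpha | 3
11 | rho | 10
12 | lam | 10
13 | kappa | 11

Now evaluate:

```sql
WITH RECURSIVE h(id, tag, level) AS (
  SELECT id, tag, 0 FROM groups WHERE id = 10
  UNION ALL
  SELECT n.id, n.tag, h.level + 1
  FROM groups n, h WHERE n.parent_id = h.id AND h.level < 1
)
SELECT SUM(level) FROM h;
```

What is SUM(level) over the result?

2

Base: id=10 (alpha) at level 0.
Iteration 1: rows with parent_id in {10} -> rho (id 11, level 1), lam (id 12, level 1).
Iteration 2: level < 1 fails for all current rows; recursion stops.
SUM(level) = 0 + 1 + 1 = 2.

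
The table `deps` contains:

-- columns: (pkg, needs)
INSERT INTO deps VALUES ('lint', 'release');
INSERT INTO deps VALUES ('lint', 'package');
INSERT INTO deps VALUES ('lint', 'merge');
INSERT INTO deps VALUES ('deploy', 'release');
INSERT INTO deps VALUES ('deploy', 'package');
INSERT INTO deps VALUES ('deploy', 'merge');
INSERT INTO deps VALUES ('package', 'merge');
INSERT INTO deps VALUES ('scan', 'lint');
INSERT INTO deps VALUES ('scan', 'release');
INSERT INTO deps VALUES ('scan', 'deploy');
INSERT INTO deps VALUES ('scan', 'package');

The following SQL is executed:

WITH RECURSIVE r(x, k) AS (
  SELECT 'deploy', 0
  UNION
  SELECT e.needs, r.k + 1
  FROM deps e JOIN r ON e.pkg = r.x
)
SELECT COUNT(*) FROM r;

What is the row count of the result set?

5

Base: (deploy, k=0).
Iteration 1: edges from {deploy} -> (merge, k=1), (package, k=1), (release, k=1).
Iteration 2: edges from {merge,package,release} -> (merge, k=2).
Iteration 3: no outgoing edges from {merge}; recursion stops.
Total rows emitted: 5.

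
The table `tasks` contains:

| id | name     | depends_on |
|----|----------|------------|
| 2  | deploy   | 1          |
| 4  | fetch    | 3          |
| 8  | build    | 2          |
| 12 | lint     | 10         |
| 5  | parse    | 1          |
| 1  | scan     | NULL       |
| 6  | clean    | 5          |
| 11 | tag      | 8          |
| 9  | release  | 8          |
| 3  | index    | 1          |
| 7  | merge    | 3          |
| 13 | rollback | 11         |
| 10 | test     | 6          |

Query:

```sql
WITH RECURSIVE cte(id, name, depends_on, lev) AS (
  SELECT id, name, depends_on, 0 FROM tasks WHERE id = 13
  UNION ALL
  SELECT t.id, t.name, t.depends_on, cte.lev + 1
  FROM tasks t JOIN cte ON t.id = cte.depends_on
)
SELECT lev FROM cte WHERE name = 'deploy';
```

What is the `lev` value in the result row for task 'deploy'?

Base: id=13 (rollback), depends_on=11, lev 0.
Iteration 1: join on id=11 -> tag (id 11, depends_on=8, lev 1).
Iteration 2: join on id=8 -> build (id 8, depends_on=2, lev 2).
Iteration 3: join on id=2 -> deploy (id 2, depends_on=1, lev 3).
Iteration 4: join on id=1 -> scan (id 1, depends_on=NULL, lev 4).
Iteration 5: depends_on is NULL; no match; recursion stops.

3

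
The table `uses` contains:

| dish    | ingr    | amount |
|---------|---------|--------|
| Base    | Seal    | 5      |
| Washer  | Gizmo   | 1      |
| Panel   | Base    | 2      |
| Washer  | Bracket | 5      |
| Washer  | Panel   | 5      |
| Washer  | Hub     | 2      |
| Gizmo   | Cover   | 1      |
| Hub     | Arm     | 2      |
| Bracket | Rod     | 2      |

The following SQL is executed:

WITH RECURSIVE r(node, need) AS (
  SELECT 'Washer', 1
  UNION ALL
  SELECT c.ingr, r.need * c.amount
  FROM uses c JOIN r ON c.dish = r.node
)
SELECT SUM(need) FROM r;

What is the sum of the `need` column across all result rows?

89

Base: (Washer, need=1).
Iteration 1: components of {Washer} -> Bracket = 1*5 = 5, Gizmo = 1*1 = 1, Hub = 1*2 = 2, Panel = 1*5 = 5.
Iteration 2: components of {Bracket,Gizmo,Hub,Panel} -> Arm = 2*2 = 4, Base = 5*2 = 10, Cover = 1*1 = 1, Rod = 5*2 = 10.
Iteration 3: components of {Arm,Base,Cover,Rod} -> Seal = 10*5 = 50.
Iteration 4: no further components; recursion stops.
SUM(need) = 1 + 5 + 2 + 5 + 1 + 10 + 4 + 10 + 1 + 50 = 89.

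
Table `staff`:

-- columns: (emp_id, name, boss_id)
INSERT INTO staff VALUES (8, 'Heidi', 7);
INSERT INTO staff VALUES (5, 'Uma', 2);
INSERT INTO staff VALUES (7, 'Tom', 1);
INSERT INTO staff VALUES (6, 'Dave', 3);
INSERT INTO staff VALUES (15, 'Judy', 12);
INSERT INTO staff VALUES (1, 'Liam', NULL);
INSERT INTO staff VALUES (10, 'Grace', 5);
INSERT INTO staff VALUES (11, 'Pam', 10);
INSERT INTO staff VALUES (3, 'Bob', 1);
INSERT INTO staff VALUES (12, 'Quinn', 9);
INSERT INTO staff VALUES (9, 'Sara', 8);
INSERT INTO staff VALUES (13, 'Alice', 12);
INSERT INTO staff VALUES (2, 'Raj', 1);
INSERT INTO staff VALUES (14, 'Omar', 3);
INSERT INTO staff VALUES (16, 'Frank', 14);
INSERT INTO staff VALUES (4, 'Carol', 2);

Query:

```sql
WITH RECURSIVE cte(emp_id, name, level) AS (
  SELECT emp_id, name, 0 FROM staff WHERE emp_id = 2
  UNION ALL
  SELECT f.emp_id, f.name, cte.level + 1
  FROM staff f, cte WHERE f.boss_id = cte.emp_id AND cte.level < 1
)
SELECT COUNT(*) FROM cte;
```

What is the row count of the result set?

Base: emp_id=2 (Raj) at level 0.
Iteration 1: rows with boss_id in {2} -> Carol (id 4, level 1), Uma (id 5, level 1).
Iteration 2: level < 1 fails for all current rows; recursion stops.
Total rows emitted: 3.

3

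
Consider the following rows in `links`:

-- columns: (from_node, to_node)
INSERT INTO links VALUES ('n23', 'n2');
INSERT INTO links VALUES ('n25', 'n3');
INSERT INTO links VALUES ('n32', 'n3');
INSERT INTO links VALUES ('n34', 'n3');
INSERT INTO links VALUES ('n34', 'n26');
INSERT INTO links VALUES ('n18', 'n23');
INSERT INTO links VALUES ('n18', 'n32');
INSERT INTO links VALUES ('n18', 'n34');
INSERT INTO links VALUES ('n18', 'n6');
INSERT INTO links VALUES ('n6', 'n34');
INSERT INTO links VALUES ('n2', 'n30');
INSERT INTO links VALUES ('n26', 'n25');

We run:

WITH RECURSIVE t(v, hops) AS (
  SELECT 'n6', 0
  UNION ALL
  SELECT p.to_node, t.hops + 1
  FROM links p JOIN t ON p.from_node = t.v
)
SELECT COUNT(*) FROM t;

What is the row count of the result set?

Base: (n6, hops=0).
Iteration 1: edges from {n6} -> (n34, hops=1).
Iteration 2: edges from {n34} -> (n26, hops=2), (n3, hops=2).
Iteration 3: edges from {n26,n3} -> (n25, hops=3).
Iteration 4: edges from {n25} -> (n3, hops=4).
Iteration 5: no outgoing edges from {n3}; recursion stops.
Total rows emitted: 6.

6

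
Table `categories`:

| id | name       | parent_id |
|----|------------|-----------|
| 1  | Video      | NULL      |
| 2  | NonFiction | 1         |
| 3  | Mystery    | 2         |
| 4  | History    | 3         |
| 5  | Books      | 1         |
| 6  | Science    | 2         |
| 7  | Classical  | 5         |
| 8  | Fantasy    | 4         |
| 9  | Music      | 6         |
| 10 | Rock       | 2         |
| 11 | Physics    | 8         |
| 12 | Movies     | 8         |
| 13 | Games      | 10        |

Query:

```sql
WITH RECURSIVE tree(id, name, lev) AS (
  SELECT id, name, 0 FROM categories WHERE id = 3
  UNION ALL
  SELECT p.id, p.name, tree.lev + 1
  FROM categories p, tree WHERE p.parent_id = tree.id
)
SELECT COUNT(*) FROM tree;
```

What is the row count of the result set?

5

Base: id=3 (Mystery) at lev 0.
Iteration 1: rows with parent_id in {3} -> History (id 4, lev 1).
Iteration 2: rows with parent_id in {4} -> Fantasy (id 8, lev 2).
Iteration 3: rows with parent_id in {8} -> Physics (id 11, lev 3), Movies (id 12, lev 3).
Iteration 4: no rows with parent_id in {11,12}; recursion stops.
Total rows emitted: 5.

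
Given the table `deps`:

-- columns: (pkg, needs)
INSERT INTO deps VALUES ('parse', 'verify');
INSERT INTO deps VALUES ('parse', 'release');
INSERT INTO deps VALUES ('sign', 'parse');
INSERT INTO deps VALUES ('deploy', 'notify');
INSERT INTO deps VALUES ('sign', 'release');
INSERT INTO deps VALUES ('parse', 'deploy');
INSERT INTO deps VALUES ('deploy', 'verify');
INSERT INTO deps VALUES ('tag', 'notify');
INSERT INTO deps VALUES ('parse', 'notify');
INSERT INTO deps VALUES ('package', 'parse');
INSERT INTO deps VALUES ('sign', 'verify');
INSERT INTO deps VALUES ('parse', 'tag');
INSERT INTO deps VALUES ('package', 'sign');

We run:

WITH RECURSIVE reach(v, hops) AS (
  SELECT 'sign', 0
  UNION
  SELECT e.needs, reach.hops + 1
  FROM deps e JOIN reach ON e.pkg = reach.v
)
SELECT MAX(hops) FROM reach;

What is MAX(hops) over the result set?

Base: (sign, hops=0).
Iteration 1: edges from {sign} -> (parse, hops=1), (release, hops=1), (verify, hops=1).
Iteration 2: edges from {parse,release,verify} -> (deploy, hops=2), (notify, hops=2), (release, hops=2), (tag, hops=2), (verify, hops=2).
Iteration 3: edges from {deploy,notify,release,tag,verify} -> (notify, hops=3), (verify, hops=3). [UNION drops 1 duplicate row(s)]
Iteration 4: no outgoing edges from {notify,verify}; recursion stops.
hops values: 0, 1, 1, 1, 2, 2, 2, 2, 2, 3, 3; the maximum is 3.

3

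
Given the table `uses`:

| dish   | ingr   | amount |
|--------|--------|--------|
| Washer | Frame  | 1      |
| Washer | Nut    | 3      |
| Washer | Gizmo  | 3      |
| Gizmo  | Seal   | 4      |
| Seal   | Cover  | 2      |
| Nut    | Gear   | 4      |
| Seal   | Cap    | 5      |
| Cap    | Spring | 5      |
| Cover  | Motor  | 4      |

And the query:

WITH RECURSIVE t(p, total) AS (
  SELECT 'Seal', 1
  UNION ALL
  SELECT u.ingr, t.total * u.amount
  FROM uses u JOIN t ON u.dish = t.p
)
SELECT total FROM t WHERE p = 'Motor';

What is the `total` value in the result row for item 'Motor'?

Base: (Seal, total=1).
Iteration 1: components of {Seal} -> Cap = 1*5 = 5, Cover = 1*2 = 2.
Iteration 2: components of {Cap,Cover} -> Motor = 2*4 = 8, Spring = 5*5 = 25.
Iteration 3: no further components; recursion stops.

8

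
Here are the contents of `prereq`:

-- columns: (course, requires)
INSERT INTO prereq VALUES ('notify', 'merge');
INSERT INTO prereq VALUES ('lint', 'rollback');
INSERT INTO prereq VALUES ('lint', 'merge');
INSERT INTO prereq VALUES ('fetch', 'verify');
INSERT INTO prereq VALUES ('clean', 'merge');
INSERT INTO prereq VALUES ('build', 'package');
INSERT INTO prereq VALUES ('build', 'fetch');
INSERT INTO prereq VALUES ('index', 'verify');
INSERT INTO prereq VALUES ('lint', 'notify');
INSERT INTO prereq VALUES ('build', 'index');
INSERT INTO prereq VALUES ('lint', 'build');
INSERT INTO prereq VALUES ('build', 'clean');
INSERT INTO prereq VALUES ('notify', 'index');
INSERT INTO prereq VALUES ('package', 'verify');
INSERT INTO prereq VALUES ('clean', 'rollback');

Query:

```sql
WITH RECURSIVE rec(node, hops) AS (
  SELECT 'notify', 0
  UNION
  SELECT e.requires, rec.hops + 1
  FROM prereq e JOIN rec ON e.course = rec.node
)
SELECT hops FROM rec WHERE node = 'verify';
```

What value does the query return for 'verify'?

2

Base: (notify, hops=0).
Iteration 1: edges from {notify} -> (index, hops=1), (merge, hops=1).
Iteration 2: edges from {index,merge} -> (verify, hops=2).
Iteration 3: no outgoing edges from {verify}; recursion stops.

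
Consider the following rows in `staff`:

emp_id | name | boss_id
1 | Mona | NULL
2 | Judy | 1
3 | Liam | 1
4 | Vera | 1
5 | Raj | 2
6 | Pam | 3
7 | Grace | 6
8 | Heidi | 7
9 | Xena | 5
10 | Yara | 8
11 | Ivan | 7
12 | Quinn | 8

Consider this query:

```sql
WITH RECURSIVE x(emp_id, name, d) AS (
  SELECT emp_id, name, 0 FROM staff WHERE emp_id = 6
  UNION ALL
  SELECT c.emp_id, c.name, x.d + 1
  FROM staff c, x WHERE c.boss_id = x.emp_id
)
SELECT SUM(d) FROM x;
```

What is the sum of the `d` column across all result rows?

Base: emp_id=6 (Pam) at d 0.
Iteration 1: rows with boss_id in {6} -> Grace (id 7, d 1).
Iteration 2: rows with boss_id in {7} -> Heidi (id 8, d 2), Ivan (id 11, d 2).
Iteration 3: rows with boss_id in {8,11} -> Yara (id 10, d 3), Quinn (id 12, d 3).
Iteration 4: no rows with boss_id in {10,12}; recursion stops.
SUM(d) = 0 + 1 + 2 + 2 + 3 + 3 = 11.

11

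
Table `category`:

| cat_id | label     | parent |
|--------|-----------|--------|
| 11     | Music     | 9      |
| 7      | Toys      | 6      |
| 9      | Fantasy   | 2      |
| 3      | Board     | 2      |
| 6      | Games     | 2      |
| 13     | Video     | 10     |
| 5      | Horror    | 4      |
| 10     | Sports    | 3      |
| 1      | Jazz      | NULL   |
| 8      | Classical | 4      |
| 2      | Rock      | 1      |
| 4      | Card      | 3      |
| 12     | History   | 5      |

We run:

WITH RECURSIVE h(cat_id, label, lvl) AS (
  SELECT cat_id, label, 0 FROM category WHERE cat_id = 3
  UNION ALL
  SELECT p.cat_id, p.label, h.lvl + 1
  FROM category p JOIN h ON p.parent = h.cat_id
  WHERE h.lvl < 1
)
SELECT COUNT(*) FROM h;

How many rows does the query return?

Base: cat_id=3 (Board) at lvl 0.
Iteration 1: rows with parent in {3} -> Card (id 4, lvl 1), Sports (id 10, lvl 1).
Iteration 2: lvl < 1 fails for all current rows; recursion stops.
Total rows emitted: 3.

3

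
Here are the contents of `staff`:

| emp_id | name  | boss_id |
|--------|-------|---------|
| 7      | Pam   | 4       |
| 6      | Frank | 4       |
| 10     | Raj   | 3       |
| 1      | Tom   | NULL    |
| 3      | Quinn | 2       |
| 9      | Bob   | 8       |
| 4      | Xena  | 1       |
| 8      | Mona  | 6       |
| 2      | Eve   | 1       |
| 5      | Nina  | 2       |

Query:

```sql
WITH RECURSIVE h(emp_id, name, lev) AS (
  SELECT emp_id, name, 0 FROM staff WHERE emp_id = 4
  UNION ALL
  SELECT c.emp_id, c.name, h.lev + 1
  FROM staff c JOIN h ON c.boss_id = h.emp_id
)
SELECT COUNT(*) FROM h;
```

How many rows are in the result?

Base: emp_id=4 (Xena) at lev 0.
Iteration 1: rows with boss_id in {4} -> Frank (id 6, lev 1), Pam (id 7, lev 1).
Iteration 2: rows with boss_id in {6,7} -> Mona (id 8, lev 2).
Iteration 3: rows with boss_id in {8} -> Bob (id 9, lev 3).
Iteration 4: no rows with boss_id in {9}; recursion stops.
Total rows emitted: 5.

5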